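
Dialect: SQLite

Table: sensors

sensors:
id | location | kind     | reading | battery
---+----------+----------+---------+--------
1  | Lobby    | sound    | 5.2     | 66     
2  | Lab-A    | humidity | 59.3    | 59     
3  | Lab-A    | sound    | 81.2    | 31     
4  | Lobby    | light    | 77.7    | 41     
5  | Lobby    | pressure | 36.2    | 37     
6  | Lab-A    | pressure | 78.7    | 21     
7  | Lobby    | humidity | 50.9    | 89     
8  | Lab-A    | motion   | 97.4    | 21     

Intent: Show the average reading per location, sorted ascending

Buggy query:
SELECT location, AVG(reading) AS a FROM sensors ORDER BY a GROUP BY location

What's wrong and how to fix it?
Bug: ORDER BY appears before GROUP BY; SQL clause order requires GROUP BY first

Fix: Reorder: SELECT … FROM … GROUP BY … ORDER BY …

Corrected query:
SELECT location, AVG(reading) AS a FROM sensors GROUP BY location ORDER BY a

Result:
location | a    
---------+------
Lobby    | 42.5 
Lab-A    | 79.15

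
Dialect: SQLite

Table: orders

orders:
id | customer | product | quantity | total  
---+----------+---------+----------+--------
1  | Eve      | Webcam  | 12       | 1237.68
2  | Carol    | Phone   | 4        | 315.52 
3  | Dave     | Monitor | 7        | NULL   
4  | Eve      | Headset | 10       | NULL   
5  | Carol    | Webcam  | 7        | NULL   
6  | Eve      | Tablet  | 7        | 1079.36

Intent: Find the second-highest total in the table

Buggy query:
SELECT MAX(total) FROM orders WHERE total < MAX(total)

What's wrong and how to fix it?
Bug: The inner MAX is an aggregate inside WHERE, which is not allowed

Fix: Compute the overall MAX in a subquery, then take MAX of rows below it

Corrected query:
SELECT MAX(total) FROM orders WHERE total < (SELECT MAX(total) FROM orders)

Result:
MAX(total)
----------
1079.36   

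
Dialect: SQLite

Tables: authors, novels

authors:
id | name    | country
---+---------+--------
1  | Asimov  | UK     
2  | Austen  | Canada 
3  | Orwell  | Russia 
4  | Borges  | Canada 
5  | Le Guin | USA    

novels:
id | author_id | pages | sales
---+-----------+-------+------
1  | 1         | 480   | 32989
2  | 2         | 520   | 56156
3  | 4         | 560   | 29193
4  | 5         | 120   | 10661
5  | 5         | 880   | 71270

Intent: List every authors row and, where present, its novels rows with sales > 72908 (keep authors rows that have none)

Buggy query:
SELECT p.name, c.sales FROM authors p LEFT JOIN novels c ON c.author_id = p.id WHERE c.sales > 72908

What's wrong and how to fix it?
Bug: A WHERE condition on the right-hand table after LEFT JOIN drops unmatched parents

Fix: Put 'c.sales > 72908' in the JOIN's ON clause instead of WHERE

Corrected query:
SELECT p.name, c.sales FROM authors p LEFT JOIN novels c ON c.author_id = p.id AND c.sales > 72908

Result:
name    | sales
--------+------
Asimov  | NULL 
Austen  | NULL 
Orwell  | NULL 
Borges  | NULL 
Le Guin | NULL 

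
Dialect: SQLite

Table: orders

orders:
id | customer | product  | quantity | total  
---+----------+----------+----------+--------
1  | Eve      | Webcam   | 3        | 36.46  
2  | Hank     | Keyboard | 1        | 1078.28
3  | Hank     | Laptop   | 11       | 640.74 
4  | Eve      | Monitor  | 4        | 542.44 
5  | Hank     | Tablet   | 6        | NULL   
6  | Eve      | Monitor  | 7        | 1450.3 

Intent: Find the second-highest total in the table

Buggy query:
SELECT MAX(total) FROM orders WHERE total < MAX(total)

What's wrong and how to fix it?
Bug: The inner MAX is an aggregate inside WHERE, which is not allowed

Fix: Compute the overall MAX in a subquery, then take MAX of rows below it

Corrected query:
SELECT MAX(total) FROM orders WHERE total < (SELECT MAX(total) FROM orders)

Result:
MAX(total)
----------
1078.28   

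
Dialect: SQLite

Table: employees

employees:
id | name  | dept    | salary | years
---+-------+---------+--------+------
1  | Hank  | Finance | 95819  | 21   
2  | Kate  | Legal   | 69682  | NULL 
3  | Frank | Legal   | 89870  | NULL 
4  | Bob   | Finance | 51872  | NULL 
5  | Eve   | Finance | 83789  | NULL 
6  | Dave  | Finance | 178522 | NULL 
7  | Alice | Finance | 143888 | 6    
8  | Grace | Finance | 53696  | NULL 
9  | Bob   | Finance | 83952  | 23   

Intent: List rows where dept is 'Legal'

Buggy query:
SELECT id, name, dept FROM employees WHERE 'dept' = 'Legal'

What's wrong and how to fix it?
Bug: 'dept' in single quotes is a string literal, not the column; the comparison is literal-vs-literal and never true

Fix: Reference the column as dept without single quotes

Corrected query:
SELECT id, name, dept FROM employees WHERE dept = 'Legal'

Result:
id | name  | dept 
---+-------+------
2  | Kate  | Legal
3  | Frank | Legal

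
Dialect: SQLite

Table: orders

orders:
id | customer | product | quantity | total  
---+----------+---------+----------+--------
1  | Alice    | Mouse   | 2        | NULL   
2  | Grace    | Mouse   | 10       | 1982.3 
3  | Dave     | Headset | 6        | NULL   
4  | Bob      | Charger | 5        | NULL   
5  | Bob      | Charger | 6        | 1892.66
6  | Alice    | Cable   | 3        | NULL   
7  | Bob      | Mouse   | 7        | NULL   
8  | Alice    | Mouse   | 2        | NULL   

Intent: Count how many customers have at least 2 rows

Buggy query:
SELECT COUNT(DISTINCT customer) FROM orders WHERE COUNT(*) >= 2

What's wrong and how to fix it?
Bug: WHERE filters individual rows, not groups, so a group-level COUNT is invalid there

Fix: Group first with HAVING COUNT(*) >= 2, then COUNT the resulting groups

Corrected query:
SELECT COUNT(*) FROM (SELECT customer FROM orders GROUP BY customer HAVING COUNT(*) >= 2)

Result:
COUNT(*)
--------
2       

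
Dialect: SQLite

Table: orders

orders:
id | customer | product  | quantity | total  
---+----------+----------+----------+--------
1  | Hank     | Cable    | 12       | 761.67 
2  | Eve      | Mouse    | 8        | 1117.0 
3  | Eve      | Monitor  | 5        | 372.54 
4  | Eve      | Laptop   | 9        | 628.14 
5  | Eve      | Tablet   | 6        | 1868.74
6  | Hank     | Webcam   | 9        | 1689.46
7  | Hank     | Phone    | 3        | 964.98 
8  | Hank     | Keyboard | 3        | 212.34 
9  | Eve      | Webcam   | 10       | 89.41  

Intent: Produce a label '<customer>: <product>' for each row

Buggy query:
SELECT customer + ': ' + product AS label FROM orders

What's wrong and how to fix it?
Bug: '+' is numeric addition; on text columns SQLite converts them to 0 instead of concatenating

Fix: Use the || operator for string concatenation

Corrected query:
SELECT customer || ': ' || product AS label FROM orders

Result:
label         
--------------
Hank: Cable   
Eve: Mouse    
Eve: Monitor  
Eve: Laptop   
Eve: Tablet   
Hank: Webcam  
Hank: Phone   
Hank: Keyboard
Eve: Webcam   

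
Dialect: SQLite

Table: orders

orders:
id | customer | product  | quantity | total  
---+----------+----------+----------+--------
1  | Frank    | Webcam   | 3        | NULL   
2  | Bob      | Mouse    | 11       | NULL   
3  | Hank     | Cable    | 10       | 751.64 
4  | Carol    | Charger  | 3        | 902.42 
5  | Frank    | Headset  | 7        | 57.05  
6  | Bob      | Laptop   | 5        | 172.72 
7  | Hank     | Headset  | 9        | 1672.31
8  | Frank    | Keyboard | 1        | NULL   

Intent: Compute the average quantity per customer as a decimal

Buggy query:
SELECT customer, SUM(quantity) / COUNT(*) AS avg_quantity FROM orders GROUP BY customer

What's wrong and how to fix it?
Bug: SUM(quantity) and COUNT(*) are both integers; the division truncates the fractional part

Fix: Multiply by 1.0 (or CAST to REAL) to force floating-point division

Corrected query:
SELECT customer, SUM(quantity) * 1.0 / COUNT(*) AS avg_quantity FROM orders GROUP BY customer

Result:
customer | avg_quantity
---------+-------------
Bob      | 8           
Carol    | 3           
Frank    | 3.666667    
Hank     | 9.5         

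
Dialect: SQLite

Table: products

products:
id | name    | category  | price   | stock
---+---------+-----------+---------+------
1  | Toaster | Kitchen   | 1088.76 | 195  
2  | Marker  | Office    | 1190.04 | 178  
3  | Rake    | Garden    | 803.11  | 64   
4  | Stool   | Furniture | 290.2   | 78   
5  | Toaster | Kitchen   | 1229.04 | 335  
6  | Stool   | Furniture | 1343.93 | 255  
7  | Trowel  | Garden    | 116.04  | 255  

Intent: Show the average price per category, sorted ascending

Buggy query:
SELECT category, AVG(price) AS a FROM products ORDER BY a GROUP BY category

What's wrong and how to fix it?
Bug: ORDER BY appears before GROUP BY; SQL clause order requires GROUP BY first

Fix: Move ORDER BY to the end, after GROUP BY

Corrected query:
SELECT category, AVG(price) AS a FROM products GROUP BY category ORDER BY a

Result:
category  | a      
----------+--------
Garden    | 459.575
Furniture | 817.065
Kitchen   | 1158.9 
Office    | 1190.04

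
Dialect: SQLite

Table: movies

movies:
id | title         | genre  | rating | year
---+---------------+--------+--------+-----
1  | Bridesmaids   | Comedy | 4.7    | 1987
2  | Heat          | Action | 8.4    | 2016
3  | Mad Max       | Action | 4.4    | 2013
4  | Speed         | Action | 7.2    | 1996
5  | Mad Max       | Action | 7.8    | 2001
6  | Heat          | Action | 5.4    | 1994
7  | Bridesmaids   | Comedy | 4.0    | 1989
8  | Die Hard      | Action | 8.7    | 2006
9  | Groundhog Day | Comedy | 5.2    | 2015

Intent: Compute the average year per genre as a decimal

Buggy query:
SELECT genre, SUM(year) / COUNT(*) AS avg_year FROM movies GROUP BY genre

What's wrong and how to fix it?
Bug: Both operands are integers, so '/' performs integer division and truncates

Fix: Cast one side to REAL so the division keeps the fractional part

Corrected query:
SELECT genre, SUM(year) * 1.0 / COUNT(*) AS avg_year FROM movies GROUP BY genre

Result:
genre  | avg_year   
-------+------------
Action | 2004.333333
Comedy | 1997       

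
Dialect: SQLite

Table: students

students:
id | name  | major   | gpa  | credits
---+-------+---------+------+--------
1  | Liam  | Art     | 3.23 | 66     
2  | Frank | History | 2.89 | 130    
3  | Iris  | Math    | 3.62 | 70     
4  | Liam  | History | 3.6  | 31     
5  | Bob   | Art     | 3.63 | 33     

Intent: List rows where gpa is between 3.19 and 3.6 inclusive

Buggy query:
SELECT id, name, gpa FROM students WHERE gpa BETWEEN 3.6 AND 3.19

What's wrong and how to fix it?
Bug: BETWEEN expects the lower bound first; with 3.6 AND 3.19 the range is empty

Fix: Swap the bounds so the smaller value comes first

Corrected query:
SELECT id, name, gpa FROM students WHERE gpa BETWEEN 3.19 AND 3.6

Result:
id | name | gpa 
---+------+-----
1  | Liam | 3.23
4  | Liam | 3.6 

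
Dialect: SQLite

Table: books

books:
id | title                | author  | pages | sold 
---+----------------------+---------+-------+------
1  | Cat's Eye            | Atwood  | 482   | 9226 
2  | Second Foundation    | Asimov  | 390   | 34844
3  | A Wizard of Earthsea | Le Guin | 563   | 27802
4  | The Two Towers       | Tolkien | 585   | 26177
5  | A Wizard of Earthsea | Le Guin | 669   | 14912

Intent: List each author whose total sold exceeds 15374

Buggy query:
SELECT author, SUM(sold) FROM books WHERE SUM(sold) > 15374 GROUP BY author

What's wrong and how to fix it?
Bug: SUM(sold) is an aggregate, but WHERE filters rows before aggregation

Fix: Use HAVING (which filters groups after aggregation) instead of WHERE

Corrected query:
SELECT author, SUM(sold) FROM books GROUP BY author HAVING SUM(sold) > 15374

Result:
author  | SUM(sold)
--------+----------
Asimov  | 34844    
Le Guin | 42714    
Tolkien | 26177    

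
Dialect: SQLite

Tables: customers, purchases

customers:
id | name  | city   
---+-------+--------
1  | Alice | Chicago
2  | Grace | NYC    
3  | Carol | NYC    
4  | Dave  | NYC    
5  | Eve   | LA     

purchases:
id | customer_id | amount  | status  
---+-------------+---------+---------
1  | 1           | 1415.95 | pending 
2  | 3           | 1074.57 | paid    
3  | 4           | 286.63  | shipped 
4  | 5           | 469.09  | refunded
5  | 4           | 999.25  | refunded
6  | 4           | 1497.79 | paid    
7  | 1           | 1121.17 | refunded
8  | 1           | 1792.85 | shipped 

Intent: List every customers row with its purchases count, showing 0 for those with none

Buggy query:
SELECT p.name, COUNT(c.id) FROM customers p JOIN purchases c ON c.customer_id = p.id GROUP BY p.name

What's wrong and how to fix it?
Bug: An inner join excludes parents with zero children

Fix: Use LEFT JOIN so parents without children still appear (COUNT(c.id) gives 0)

Corrected query:
SELECT p.name, COUNT(c.id) FROM customers p LEFT JOIN purchases c ON c.customer_id = p.id GROUP BY p.name

Result:
name  | COUNT(c.id)
------+------------
Alice | 3          
Carol | 1          
Dave  | 3          
Eve   | 1          
Grace | 0          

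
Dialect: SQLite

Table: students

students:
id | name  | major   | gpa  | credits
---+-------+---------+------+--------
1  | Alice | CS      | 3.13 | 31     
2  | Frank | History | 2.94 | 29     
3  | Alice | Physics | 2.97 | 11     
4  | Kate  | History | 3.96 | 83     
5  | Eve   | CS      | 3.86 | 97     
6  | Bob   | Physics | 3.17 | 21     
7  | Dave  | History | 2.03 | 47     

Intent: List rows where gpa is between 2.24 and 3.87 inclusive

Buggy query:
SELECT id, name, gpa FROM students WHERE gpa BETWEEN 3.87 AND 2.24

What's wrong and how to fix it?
Bug: The bounds are reversed; BETWEEN a AND b requires a <= b to match anything

Fix: Write BETWEEN 2.24 AND 3.87

Corrected query:
SELECT id, name, gpa FROM students WHERE gpa BETWEEN 2.24 AND 3.87

Result:
id | name  | gpa 
---+-------+-----
1  | Alice | 3.13
2  | Frank | 2.94
3  | Alice | 2.97
5  | Eve   | 3.86
6  | Bob   | 3.17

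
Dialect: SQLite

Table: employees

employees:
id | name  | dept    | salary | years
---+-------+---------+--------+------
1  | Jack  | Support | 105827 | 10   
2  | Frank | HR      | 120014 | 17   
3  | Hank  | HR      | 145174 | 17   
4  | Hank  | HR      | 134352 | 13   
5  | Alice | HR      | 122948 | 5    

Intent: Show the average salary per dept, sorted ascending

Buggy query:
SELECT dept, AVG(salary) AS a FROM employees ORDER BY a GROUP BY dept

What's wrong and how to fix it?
Bug: ORDER BY appears before GROUP BY; SQL clause order requires GROUP BY first

Fix: Reorder: SELECT … FROM … GROUP BY … ORDER BY …

Corrected query:
SELECT dept, AVG(salary) AS a FROM employees GROUP BY dept ORDER BY a

Result:
dept    | a     
--------+-------
Support | 105827
HR      | 130622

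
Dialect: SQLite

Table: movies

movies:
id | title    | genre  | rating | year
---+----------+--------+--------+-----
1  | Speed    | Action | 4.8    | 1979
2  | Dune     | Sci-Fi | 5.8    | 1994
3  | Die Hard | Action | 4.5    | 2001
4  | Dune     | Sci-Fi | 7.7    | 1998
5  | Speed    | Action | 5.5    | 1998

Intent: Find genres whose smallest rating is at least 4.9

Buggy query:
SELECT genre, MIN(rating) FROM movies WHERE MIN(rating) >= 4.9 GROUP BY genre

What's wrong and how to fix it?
Bug: Aggregates like MIN are computed per group after WHERE runs

Fix: Replace WHERE with HAVING after the GROUP BY

Corrected query:
SELECT genre, MIN(rating) FROM movies GROUP BY genre HAVING MIN(rating) >= 4.9

Result:
genre  | MIN(rating)
-------+------------
Sci-Fi | 5.8        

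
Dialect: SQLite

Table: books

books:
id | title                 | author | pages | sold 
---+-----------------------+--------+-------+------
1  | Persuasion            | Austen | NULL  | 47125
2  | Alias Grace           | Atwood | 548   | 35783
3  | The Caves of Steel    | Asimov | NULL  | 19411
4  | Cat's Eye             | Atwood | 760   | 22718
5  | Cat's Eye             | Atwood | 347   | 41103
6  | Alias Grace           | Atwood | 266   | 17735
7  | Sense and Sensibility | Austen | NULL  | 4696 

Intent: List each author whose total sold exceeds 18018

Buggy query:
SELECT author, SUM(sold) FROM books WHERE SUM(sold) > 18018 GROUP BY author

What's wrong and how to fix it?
Bug: WHERE runs before GROUP BY, so aggregates aren't available there

Fix: Use HAVING (which filters groups after aggregation) instead of WHERE

Corrected query:
SELECT author, SUM(sold) FROM books GROUP BY author HAVING SUM(sold) > 18018

Result:
author | SUM(sold)
-------+----------
Asimov | 19411    
Atwood | 117339   
Austen | 51821    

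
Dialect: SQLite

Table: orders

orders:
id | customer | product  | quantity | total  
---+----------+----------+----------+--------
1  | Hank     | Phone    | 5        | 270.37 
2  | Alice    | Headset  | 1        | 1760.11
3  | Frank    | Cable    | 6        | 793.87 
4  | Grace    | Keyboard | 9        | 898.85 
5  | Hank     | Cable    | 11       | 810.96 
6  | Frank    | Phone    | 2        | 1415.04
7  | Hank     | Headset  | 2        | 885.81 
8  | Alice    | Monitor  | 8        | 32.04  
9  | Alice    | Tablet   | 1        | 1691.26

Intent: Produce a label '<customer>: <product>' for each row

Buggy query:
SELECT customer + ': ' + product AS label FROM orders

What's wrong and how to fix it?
Bug: '+' is numeric addition; on text columns SQLite converts them to 0 instead of concatenating

Fix: Replace + with || to concatenate text

Corrected query:
SELECT customer || ': ' || product AS label FROM orders

Result:
label          
---------------
Hank: Phone    
Alice: Headset 
Frank: Cable   
Grace: Keyboard
Hank: Cable    
Frank: Phone   
Hank: Headset  
Alice: Monitor 
Alice: Tablet  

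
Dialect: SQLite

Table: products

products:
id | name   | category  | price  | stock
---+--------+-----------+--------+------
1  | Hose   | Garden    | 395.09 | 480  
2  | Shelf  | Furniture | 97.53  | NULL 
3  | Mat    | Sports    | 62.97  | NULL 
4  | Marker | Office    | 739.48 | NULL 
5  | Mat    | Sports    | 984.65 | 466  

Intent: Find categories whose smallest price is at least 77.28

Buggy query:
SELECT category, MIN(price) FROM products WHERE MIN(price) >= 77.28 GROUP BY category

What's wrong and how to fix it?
Bug: MIN() in WHERE is a misuse of aggregate

Fix: Replace WHERE with HAVING after the GROUP BY

Corrected query:
SELECT category, MIN(price) FROM products GROUP BY category HAVING MIN(price) >= 77.28

Result:
category  | MIN(price)
----------+-----------
Furniture | 97.53     
Garden    | 395.09    
Office    | 739.48    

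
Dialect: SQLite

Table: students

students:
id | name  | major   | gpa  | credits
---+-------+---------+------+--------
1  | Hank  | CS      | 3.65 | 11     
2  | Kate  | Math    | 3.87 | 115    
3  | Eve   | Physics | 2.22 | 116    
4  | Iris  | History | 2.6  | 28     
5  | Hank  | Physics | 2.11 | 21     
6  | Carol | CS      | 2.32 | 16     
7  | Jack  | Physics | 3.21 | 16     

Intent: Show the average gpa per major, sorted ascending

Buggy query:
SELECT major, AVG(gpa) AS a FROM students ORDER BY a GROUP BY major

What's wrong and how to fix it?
Bug: ORDER BY appears before GROUP BY; SQL clause order requires GROUP BY first

Fix: Move ORDER BY to the end, after GROUP BY

Corrected query:
SELECT major, AVG(gpa) AS a FROM students GROUP BY major ORDER BY a

Result:
major   | a       
--------+---------
Physics | 2.513333
History | 2.6     
CS      | 2.985   
Math    | 3.87    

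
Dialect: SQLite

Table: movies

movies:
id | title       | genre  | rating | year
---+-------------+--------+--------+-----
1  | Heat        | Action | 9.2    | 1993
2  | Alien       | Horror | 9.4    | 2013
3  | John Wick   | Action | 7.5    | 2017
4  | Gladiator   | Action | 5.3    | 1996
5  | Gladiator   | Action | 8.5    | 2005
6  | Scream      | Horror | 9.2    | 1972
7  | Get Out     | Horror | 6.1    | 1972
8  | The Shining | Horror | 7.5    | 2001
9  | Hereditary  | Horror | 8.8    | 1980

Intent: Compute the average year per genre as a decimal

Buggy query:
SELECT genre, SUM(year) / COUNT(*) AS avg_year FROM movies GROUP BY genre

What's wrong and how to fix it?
Bug: SUM(year) and COUNT(*) are both integers; the division truncates the fractional part

Fix: Cast one side to REAL so the division keeps the fractional part

Corrected query:
SELECT genre, SUM(year) * 1.0 / COUNT(*) AS avg_year FROM movies GROUP BY genre

Result:
genre  | avg_year
-------+---------
Action | 2002.75 
Horror | 1987.6  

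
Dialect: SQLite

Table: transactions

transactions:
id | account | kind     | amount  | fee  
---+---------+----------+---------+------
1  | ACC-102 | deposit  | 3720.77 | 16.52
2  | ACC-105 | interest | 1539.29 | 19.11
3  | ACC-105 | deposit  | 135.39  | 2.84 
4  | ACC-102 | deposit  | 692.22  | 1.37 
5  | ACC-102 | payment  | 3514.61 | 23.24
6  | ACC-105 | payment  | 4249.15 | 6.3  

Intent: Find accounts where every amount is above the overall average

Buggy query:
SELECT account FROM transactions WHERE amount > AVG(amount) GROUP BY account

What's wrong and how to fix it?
Bug: WHERE evaluates per row before aggregation, so AVG() is unavailable

Fix: Compute the overall average in a scalar subquery and compare each group's MIN against it in HAVING

Corrected query:
SELECT account FROM transactions GROUP BY account HAVING MIN(amount) > (SELECT AVG(amount) FROM transactions)

Result:
(no rows)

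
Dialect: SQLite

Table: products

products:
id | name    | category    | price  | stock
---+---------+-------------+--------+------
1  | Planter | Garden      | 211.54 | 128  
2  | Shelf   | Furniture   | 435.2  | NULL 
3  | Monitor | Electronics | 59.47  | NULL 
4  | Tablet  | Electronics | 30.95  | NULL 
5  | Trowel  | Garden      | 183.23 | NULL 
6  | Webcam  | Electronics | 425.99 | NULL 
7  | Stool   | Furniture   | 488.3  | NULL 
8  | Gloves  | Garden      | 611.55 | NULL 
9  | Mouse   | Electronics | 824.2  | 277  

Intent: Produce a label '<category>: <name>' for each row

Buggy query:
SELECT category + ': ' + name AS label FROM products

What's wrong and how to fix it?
Bug: '+' is numeric addition; on text columns SQLite converts them to 0 instead of concatenating

Fix: Use the || operator for string concatenation

Corrected query:
SELECT category || ': ' || name AS label FROM products

Result:
label               
--------------------
Garden: Planter     
Furniture: Shelf    
Electronics: Monitor
Electronics: Tablet 
Garden: Trowel      
Electronics: Webcam 
Furniture: Stool    
Garden: Gloves      
Electronics: Mouse  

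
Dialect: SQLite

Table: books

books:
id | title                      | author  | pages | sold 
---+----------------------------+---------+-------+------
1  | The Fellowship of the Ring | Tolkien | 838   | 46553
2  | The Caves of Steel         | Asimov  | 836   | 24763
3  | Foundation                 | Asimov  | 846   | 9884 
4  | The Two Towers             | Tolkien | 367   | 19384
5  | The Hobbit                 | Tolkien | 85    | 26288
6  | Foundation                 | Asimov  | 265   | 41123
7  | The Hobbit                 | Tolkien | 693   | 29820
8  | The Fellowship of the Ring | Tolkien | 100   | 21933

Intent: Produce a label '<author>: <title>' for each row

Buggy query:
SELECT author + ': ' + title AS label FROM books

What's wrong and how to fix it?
Bug: '+' is numeric addition; on text columns SQLite converts them to 0 instead of concatenating

Fix: Replace + with || to concatenate text

Corrected query:
SELECT author || ': ' || title AS label FROM books

Result:
label                              
-----------------------------------
Tolkien: The Fellowship of the Ring
Asimov: The Caves of Steel         
Asimov: Foundation                 
Tolkien: The Two Towers            
Tolkien: The Hobbit                
Asimov: Foundation                 
Tolkien: The Hobbit                
Tolkien: The Fellowship of the Ring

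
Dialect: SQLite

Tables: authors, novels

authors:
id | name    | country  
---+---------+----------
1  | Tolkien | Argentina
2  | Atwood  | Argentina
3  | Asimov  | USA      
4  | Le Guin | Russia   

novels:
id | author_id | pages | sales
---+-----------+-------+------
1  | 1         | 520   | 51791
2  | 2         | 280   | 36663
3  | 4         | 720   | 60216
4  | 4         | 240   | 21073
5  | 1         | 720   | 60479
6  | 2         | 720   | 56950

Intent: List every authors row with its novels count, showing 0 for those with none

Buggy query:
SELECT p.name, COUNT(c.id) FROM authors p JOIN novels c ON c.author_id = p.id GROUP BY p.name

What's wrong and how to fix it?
Bug: INNER JOIN drops authors rows that have no matching novels rows

Fix: Switch to LEFT JOIN to retain unmatched parent rows

Corrected query:
SELECT p.name, COUNT(c.id) FROM authors p LEFT JOIN novels c ON c.author_id = p.id GROUP BY p.name

Result:
name    | COUNT(c.id)
--------+------------
Asimov  | 0          
Atwood  | 2          
Le Guin | 2          
Tolkien | 2          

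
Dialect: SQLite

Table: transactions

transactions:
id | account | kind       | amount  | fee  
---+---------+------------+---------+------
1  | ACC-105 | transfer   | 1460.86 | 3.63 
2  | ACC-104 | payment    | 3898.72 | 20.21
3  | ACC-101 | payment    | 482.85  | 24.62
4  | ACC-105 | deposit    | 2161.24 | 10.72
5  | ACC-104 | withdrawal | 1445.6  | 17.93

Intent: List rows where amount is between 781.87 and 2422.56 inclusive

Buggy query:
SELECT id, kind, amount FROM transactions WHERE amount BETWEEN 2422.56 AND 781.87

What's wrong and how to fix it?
Bug: BETWEEN expects the lower bound first; with 2422.56 AND 781.87 the range is empty

Fix: Swap the bounds so the smaller value comes first

Corrected query:
SELECT id, kind, amount FROM transactions WHERE amount BETWEEN 781.87 AND 2422.56

Result:
id | kind       | amount 
---+------------+--------
1  | transfer   | 1460.86
4  | deposit    | 2161.24
5  | withdrawal | 1445.6 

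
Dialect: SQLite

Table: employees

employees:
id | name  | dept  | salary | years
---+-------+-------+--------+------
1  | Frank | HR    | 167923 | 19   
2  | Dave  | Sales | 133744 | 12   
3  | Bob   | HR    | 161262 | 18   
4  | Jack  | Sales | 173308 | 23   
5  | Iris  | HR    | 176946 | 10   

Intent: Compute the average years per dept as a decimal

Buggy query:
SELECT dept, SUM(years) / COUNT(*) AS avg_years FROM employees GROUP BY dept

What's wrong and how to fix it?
Bug: SUM(years) and COUNT(*) are both integers; the division truncates the fractional part

Fix: Cast one side to REAL so the division keeps the fractional part

Corrected query:
SELECT dept, SUM(years) * 1.0 / COUNT(*) AS avg_years FROM employees GROUP BY dept

Result:
dept  | avg_years
------+----------
HR    | 15.666667
Sales | 17.5     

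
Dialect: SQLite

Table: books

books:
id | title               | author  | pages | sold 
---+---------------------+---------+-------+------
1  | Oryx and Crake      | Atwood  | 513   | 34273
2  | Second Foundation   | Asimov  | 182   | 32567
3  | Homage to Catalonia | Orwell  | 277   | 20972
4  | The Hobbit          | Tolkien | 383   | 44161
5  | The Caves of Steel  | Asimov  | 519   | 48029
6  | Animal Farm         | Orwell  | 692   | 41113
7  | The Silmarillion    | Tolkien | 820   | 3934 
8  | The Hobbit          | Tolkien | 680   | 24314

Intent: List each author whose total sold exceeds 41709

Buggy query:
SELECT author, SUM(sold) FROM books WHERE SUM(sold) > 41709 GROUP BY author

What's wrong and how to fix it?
Bug: WHERE runs before GROUP BY, so aggregates aren't available there

Fix: Move the aggregate condition to a HAVING clause

Corrected query:
SELECT author, SUM(sold) FROM books GROUP BY author HAVING SUM(sold) > 41709

Result:
author  | SUM(sold)
--------+----------
Asimov  | 80596    
Orwell  | 62085    
Tolkien | 72409    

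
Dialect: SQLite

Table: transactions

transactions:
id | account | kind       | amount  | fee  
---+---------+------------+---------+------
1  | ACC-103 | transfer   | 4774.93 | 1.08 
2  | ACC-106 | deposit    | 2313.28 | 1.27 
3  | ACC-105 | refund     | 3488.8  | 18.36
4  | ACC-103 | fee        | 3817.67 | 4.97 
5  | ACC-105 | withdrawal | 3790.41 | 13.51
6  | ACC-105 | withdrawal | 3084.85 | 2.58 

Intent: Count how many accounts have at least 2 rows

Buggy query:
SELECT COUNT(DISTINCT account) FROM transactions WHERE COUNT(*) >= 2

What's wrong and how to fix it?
Bug: COUNT(*) cannot appear in WHERE; the per-group count doesn't exist yet

Fix: Use a subquery that GROUPs and filters with HAVING, then count its rows

Corrected query:
SELECT COUNT(*) FROM (SELECT account FROM transactions GROUP BY account HAVING COUNT(*) >= 2)

Result:
COUNT(*)
--------
2       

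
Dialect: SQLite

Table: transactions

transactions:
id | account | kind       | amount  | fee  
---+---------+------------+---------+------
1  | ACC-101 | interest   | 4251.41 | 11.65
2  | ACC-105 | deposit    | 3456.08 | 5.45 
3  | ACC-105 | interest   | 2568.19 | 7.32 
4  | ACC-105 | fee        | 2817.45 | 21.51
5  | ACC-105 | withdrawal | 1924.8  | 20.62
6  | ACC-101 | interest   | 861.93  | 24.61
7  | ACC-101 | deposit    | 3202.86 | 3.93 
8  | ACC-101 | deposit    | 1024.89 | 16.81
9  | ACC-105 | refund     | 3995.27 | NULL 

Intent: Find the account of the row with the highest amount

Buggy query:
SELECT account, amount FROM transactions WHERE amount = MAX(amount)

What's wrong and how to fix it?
Bug: MAX(amount) is an aggregate and cannot be used directly in WHERE

Fix: Use a subquery: WHERE amount = (SELECT MAX(amount) FROM transactions)

Corrected query:
SELECT account, amount FROM transactions WHERE amount = (SELECT MAX(amount) FROM transactions)

Result:
account | amount 
--------+--------
ACC-101 | 4251.41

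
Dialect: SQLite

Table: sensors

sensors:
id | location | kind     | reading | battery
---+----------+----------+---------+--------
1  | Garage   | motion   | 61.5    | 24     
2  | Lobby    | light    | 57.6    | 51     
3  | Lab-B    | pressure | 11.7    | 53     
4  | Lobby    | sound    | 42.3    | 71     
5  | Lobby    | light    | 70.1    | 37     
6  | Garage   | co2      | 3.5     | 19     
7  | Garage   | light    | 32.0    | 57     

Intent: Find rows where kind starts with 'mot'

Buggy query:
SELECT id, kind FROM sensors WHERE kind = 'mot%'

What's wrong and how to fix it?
Bug: '=' compares the literal string including the % character; pattern matching needs LIKE

Fix: Replace '=' with LIKE so 'mot%' is treated as a pattern

Corrected query:
SELECT id, kind FROM sensors WHERE kind LIKE 'mot%'

Result:
id | kind  
---+-------
1  | motion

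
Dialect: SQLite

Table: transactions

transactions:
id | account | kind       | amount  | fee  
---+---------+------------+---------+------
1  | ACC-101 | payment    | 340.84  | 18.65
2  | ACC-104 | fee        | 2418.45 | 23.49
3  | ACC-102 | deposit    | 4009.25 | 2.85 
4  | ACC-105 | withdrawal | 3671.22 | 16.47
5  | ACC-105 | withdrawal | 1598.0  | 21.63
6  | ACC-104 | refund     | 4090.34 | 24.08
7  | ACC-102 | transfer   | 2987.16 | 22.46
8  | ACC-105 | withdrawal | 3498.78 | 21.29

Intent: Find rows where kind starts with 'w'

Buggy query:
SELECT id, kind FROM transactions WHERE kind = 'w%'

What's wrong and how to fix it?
Bug: '=' compares the literal string including the % character; pattern matching needs LIKE

Fix: Use LIKE for wildcard pattern matching

Corrected query:
SELECT id, kind FROM transactions WHERE kind LIKE 'w%'

Result:
id | kind      
---+-----------
4  | withdrawal
5  | withdrawal
8  | withdrawal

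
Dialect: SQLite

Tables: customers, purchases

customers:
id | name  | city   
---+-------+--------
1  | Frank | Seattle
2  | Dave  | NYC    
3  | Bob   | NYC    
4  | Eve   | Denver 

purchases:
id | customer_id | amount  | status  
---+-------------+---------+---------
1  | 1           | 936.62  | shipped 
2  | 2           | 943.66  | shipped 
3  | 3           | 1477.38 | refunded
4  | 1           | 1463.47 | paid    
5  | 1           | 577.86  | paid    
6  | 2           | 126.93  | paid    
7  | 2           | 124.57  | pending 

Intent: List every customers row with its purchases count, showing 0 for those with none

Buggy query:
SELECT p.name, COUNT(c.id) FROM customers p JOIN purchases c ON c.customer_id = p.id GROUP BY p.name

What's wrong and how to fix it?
Bug: An inner join excludes parents with zero children

Fix: Use LEFT JOIN so parents without children still appear (COUNT(c.id) gives 0)

Corrected query:
SELECT p.name, COUNT(c.id) FROM customers p LEFT JOIN purchases c ON c.customer_id = p.id GROUP BY p.name

Result:
name  | COUNT(c.id)
------+------------
Bob   | 1          
Dave  | 3          
Eve   | 0          
Frank | 3          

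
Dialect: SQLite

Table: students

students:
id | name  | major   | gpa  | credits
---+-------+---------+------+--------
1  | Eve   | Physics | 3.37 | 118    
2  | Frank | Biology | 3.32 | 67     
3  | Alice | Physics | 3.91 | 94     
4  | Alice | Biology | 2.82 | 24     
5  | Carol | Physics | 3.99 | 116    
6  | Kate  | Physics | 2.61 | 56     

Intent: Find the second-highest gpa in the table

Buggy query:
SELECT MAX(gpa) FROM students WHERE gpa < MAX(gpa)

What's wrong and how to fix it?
Bug: The inner MAX is an aggregate inside WHERE, which is not allowed

Fix: Compute the overall MAX in a subquery, then take MAX of rows below it

Corrected query:
SELECT MAX(gpa) FROM students WHERE gpa < (SELECT MAX(gpa) FROM students)

Result:
MAX(gpa)
--------
3.91    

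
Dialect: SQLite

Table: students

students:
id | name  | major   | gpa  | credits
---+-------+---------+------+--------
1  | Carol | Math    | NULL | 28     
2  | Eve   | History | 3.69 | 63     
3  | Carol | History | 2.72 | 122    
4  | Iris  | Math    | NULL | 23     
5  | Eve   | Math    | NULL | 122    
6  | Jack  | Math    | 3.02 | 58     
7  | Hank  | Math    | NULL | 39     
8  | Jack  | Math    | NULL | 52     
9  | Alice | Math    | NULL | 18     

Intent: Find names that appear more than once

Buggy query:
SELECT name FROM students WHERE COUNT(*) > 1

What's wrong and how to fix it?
Bug: COUNT(*) is an aggregate and cannot be used in WHERE

Fix: Group first, then use HAVING for the count condition

Corrected query:
SELECT name FROM students GROUP BY name HAVING COUNT(*) > 1

Result:
name 
-----
Carol
Eve  
Jack 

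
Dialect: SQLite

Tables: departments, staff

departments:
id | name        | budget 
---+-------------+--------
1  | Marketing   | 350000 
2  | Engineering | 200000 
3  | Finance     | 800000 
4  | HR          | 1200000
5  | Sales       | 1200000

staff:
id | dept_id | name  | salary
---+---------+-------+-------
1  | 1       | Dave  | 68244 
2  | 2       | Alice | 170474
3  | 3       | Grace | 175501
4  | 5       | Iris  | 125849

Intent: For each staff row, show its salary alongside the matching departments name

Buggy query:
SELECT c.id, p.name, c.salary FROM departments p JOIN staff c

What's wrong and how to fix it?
Bug: JOIN with no ON clause produces a cartesian product; every staff row pairs with every departments row

Fix: Specify the join condition linking the foreign key to the parent id

Corrected query:
SELECT c.id, p.name, c.salary FROM departments p JOIN staff c ON c.dept_id = p.id

Result:
id | name        | salary
---+-------------+-------
1  | Marketing   | 68244 
2  | Engineering | 170474
3  | Finance     | 175501
4  | Sales       | 125849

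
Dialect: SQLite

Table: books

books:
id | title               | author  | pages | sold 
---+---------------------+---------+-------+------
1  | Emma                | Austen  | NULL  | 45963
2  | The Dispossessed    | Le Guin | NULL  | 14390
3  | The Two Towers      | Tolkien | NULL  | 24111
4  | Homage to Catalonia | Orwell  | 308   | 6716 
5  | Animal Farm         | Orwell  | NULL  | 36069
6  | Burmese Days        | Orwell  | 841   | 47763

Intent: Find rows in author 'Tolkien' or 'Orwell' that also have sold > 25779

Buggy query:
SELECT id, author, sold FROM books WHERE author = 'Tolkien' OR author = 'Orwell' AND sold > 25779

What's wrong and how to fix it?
Bug: Without parentheses, AND is evaluated before OR, so the sold filter only applies to the 'Orwell' branch

Fix: Add parentheses around the OR so the AND applies to both alternatives

Corrected query:
SELECT id, author, sold FROM books WHERE (author = 'Tolkien' OR author = 'Orwell') AND sold > 25779

Result:
id | author | sold 
---+--------+------
5  | Orwell | 36069
6  | Orwell | 47763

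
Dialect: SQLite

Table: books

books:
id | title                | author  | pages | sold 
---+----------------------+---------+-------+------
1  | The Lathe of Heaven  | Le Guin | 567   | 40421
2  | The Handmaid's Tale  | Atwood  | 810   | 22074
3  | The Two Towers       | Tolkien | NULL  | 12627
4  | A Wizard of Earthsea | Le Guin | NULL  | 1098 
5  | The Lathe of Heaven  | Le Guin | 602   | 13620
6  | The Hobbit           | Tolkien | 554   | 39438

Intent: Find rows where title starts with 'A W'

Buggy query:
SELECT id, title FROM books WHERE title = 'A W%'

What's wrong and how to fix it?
Bug: '=' compares the literal string including the % character; pattern matching needs LIKE

Fix: Use LIKE for wildcard pattern matching

Corrected query:
SELECT id, title FROM books WHERE title LIKE 'A W%'

Result:
id | title               
---+---------------------
4  | A Wizard of Earthsea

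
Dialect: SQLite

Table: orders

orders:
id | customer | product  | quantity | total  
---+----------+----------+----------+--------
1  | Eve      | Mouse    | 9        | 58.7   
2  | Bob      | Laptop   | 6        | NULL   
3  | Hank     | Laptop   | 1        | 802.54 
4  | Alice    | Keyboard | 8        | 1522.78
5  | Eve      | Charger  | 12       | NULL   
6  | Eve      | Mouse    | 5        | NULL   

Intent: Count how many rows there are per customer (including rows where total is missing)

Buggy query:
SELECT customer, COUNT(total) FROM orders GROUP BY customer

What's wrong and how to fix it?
Bug: COUNT(column) counts non-NULL values only; rows with NULL total aren't counted

Fix: Replace COUNT(total) with COUNT(*)

Corrected query:
SELECT customer, COUNT(*) FROM orders GROUP BY customer

Result:
customer | COUNT(*)
---------+---------
Alice    | 1       
Bob      | 1       
Eve      | 3       
Hank     | 1       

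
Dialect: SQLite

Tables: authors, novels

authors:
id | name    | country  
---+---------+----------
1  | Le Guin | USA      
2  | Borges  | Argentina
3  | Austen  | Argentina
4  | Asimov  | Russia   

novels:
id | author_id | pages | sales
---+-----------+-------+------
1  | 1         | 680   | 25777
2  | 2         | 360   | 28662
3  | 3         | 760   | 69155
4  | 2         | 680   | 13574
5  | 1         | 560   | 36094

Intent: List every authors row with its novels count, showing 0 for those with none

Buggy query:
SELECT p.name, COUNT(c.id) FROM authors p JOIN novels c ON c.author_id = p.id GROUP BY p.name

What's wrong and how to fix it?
Bug: An inner join excludes parents with zero children

Fix: Switch to LEFT JOIN to retain unmatched parent rows

Corrected query:
SELECT p.name, COUNT(c.id) FROM authors p LEFT JOIN novels c ON c.author_id = p.id GROUP BY p.name

Result:
name    | COUNT(c.id)
--------+------------
Asimov  | 0          
Austen  | 1          
Borges  | 2          
Le Guin | 2          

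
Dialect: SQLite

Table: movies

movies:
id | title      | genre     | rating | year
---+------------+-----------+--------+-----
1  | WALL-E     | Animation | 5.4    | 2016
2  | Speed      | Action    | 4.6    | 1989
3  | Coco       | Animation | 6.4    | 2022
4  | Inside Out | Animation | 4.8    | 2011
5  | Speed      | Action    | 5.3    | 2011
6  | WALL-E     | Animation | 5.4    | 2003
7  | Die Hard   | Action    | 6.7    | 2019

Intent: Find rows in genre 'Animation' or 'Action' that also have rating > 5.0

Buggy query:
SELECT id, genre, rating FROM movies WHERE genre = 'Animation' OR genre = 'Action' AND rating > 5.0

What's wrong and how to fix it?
Bug: AND binds tighter than OR, so this parses as genre = 'Animation' OR (genre = 'Action' AND rating > 5.0)

Fix: Group the OR with parentheses (or use IN), then AND the threshold

Corrected query:
SELECT id, genre, rating FROM movies WHERE (genre = 'Animation' OR genre = 'Action') AND rating > 5.0

Result:
id | genre     | rating
---+-----------+-------
1  | Animation | 5.4   
3  | Animation | 6.4   
5  | Action    | 5.3   
6  | Animation | 5.4   
7  | Action    | 6.7   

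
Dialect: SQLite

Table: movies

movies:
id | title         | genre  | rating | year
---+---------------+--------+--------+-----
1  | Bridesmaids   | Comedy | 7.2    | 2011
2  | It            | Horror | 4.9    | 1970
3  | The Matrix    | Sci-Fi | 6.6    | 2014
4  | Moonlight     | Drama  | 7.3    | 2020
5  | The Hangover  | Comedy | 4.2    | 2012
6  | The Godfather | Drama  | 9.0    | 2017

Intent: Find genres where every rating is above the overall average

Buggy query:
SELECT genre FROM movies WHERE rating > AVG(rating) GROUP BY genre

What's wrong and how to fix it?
Bug: WHERE evaluates per row before aggregation, so AVG() is unavailable

Fix: Use a subquery for AVG and a HAVING MIN(...) filter so the condition holds for every row in the group

Corrected query:
SELECT genre FROM movies GROUP BY genre HAVING MIN(rating) > (SELECT AVG(rating) FROM movies)

Result:
genre 
------
Drama 
Sci-Fi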